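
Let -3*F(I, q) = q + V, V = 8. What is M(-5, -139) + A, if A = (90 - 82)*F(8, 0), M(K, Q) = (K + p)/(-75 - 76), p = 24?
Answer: -9721/453 ≈ -21.459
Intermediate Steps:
M(K, Q) = -24/151 - K/151 (M(K, Q) = (K + 24)/(-75 - 76) = (24 + K)/(-151) = (24 + K)*(-1/151) = -24/151 - K/151)
F(I, q) = -8/3 - q/3 (F(I, q) = -(q + 8)/3 = -(8 + q)/3 = -8/3 - q/3)
A = -64/3 (A = (90 - 82)*(-8/3 - ⅓*0) = 8*(-8/3 + 0) = 8*(-8/3) = -64/3 ≈ -21.333)
M(-5, -139) + A = (-24/151 - 1/151*(-5)) - 64/3 = (-24/151 + 5/151) - 64/3 = -19/151 - 64/3 = -9721/453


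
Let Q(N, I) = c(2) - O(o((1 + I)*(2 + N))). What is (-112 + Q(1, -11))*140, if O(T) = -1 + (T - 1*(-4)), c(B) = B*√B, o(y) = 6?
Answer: -16940 + 280*√2 ≈ -16544.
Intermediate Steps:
c(B) = B^(3/2)
O(T) = 3 + T (O(T) = -1 + (T + 4) = -1 + (4 + T) = 3 + T)
Q(N, I) = -9 + 2*√2 (Q(N, I) = 2^(3/2) - (3 + 6) = 2*√2 - 1*9 = 2*√2 - 9 = -9 + 2*√2)
(-112 + Q(1, -11))*140 = (-112 + (-9 + 2*√2))*140 = (-121 + 2*√2)*140 = -16940 + 280*√2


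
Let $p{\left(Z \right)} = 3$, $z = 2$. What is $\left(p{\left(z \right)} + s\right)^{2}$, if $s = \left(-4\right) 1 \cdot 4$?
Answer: $169$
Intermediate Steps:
$s = -16$ ($s = \left(-4\right) 4 = -16$)
$\left(p{\left(z \right)} + s\right)^{2} = \left(3 - 16\right)^{2} = \left(-13\right)^{2} = 169$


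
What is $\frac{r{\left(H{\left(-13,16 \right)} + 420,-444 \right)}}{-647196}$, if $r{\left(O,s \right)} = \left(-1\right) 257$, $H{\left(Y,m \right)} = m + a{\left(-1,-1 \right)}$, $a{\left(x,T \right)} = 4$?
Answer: $\frac{257}{647196} \approx 0.0003971$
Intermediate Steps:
$H{\left(Y,m \right)} = 4 + m$ ($H{\left(Y,m \right)} = m + 4 = 4 + m$)
$r{\left(O,s \right)} = -257$
$\frac{r{\left(H{\left(-13,16 \right)} + 420,-444 \right)}}{-647196} = - \frac{257}{-647196} = \left(-257\right) \left(- \frac{1}{647196}\right) = \frac{257}{647196}$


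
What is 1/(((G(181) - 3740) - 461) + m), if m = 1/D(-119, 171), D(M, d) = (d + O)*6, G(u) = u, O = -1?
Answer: -1020/4100399 ≈ -0.00024876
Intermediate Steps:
D(M, d) = -6 + 6*d (D(M, d) = (d - 1)*6 = (-1 + d)*6 = -6 + 6*d)
m = 1/1020 (m = 1/(-6 + 6*171) = 1/(-6 + 1026) = 1/1020 ≈ 0.00098039)
1/(((G(181) - 3740) - 461) + m) = 1/(((181 - 3740) - 461) + 1/1020) = 1/((-3559 - 461) + 1/1020) = 1/(-4020 + 1/1020) = 1/(-4100399/1020) = -1020/4100399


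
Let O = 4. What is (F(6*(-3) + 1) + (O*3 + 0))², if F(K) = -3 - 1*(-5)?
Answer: 196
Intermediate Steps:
F(K) = 2 (F(K) = -3 + 5 = 2)
(F(6*(-3) + 1) + (O*3 + 0))² = (2 + (4*3 + 0))² = (2 + (12 + 0))² = (2 + 12)² = 14² = 196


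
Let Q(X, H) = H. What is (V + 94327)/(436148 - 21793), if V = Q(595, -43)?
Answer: 94284/414355 ≈ 0.22754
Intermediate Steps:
V = -43
(V + 94327)/(436148 - 21793) = (-43 + 94327)/(436148 - 21793) = 94284/414355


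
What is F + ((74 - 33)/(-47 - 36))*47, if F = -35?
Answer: -4832/83 ≈ -58.217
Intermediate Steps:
F + ((74 - 33)/(-47 - 36))*47 = -35 + ((74 - 33)/(-47 - 36))*47 = -35 + (41/(-83))*47 = -35 + (41*(-1/83))*47 = -35 - 41/83*47 = -35 - 1927/83 = -4832/83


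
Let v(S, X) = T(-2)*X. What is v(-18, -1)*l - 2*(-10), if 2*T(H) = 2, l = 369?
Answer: -349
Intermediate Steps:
T(H) = 1 (T(H) = (1/2)*2 = 1)
v(S, X) = X (v(S, X) = 1*X = X)
v(-18, -1)*l - 2*(-10) = -1*369 - 2*(-10) = -369 + 20 = -349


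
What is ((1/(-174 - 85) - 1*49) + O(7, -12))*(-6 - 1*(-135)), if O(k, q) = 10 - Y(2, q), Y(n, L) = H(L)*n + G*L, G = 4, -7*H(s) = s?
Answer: 26574/37 ≈ 718.22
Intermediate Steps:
H(s) = -s/7
Y(n, L) = 4*L - L*n/7 (Y(n, L) = (-L/7)*n + 4*L = -L*n/7 + 4*L = 4*L - L*n/7)
O(k, q) = 10 - 26*q/7 (O(k, q) = 10 - q*(28 - 1*2)/7 = 10 - q*(28 - 2)/7 = 10 - q*26/7 = 10 - 26*q/7)
((1/(-174 - 85) - 1*49) + O(7, -12))*(-6 - 1*(-135)) = ((1/(-174 - 85) - 1*49) + (10 - 26/7*(-12)))*(-6 - 1*(-135)) = ((1/(-259) - 49) + (10 + 312/7))*(-6 + 135) = ((-1/259 - 49) + 382/7)*129 = (-12692/259 + 382/7)*129 = (206/37)*129 = 26574/37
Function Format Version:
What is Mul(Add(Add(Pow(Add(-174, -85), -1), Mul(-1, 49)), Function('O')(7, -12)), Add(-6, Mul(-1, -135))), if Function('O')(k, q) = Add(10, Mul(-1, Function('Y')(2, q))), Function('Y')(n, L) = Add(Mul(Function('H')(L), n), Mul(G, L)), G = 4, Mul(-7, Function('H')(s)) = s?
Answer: Rational(26574, 37) ≈ 718.22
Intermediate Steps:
Function('H')(s) = Mul(Rational(-1, 7), s)
Function('Y')(n, L) = Add(Mul(4, L), Mul(Rational(-1, 7), L, n)) (Function('Y')(n, L) = Add(Mul(Mul(Rational(-1, 7), L), n), Mul(4, L)) = Add(Mul(Rational(-1, 7), L, n), Mul(4, L)) = Add(Mul(4, L), Mul(Rational(-1, 7), L, n)))
Function('O')(k, q) = Add(10, Mul(Rational(-26, 7), q)) (Function('O')(k, q) = Add(10, Mul(-1, Mul(Rational(1, 7), q, Add(28, Mul(-1, 2))))) = Add(10, Mul(-1, Mul(Rational(1, 7), q, Add(28, -2)))) = Add(10, Mul(-1, Mul(Rational(1, 7), q, 26))) = Add(10, Mul(-1, Mul(Rational(26, 7), q))) = Add(10, Mul(Rational(-26, 7), q)))
Mul(Add(Add(Pow(Add(-174, -85), -1), Mul(-1, 49)), Function('O')(7, -12)), Add(-6, Mul(-1, -135))) = Mul(Add(Add(Pow(Add(-174, -85), -1), Mul(-1, 49)), Add(10, Mul(Rational(-26, 7), -12))), Add(-6, Mul(-1, -135))) = Mul(Add(Add(Pow(-259, -1), -49), Add(10, Rational(312, 7))), Add(-6, 135)) = Mul(Add(Add(Rational(-1, 259), -49), Rational(382, 7)), 129) = Mul(Add(Rational(-12692, 259), Rational(382, 7)), 129) = Mul(Rational(206, 37), 129) = Rational(26574, 37)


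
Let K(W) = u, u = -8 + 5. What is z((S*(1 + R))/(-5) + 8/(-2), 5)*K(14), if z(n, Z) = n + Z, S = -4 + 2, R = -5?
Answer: 9/5 ≈ 1.8000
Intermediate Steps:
u = -3
K(W) = -3
S = -2
z(n, Z) = Z + n
z((S*(1 + R))/(-5) + 8/(-2), 5)*K(14) = (5 + (-2*(1 - 5)/(-5) + 8/(-2)))*(-3) = (5 + (-2*(-4)*(-⅕) + 8*(-½)))*(-3) = (5 + (8*(-⅕) - 4))*(-3) = (5 + (-8/5 - 4))*(-3) = (5 - 28/5)*(-3) = -⅗*(-3) = 9/5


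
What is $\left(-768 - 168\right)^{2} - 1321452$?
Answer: $-445356$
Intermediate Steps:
$\left(-768 - 168\right)^{2} - 1321452 = \left(-936\right)^{2} - 1321452 = 876096 - 1321452 = -445356$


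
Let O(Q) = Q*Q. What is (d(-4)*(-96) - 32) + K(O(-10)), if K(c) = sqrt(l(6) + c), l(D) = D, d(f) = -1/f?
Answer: -56 + sqrt(106) ≈ -45.704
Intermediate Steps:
O(Q) = Q**2
K(c) = sqrt(6 + c)
(d(-4)*(-96) - 32) + K(O(-10)) = (-1/(-4)*(-96) - 32) + sqrt(6 + (-10)**2) = (-1*(-1/4)*(-96) - 32) + sqrt(6 + 100) = ((1/4)*(-96) - 32) + sqrt(106) = (-24 - 32) + sqrt(106) = -56 + sqrt(106)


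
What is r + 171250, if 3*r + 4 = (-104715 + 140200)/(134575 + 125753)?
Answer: 133742504173/780984 ≈ 1.7125e+5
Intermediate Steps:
r = -1005827/780984 (r = -4/3 + ((-104715 + 140200)/(134575 + 125753))/3 = -4/3 + (35485/260328)/3 = -4/3 + (35485*(1/260328))/3 = -4/3 + (1/3)*(35485/260328) = -4/3 + 35485/780984 = -1005827/780984 ≈ -1.2879)
r + 171250 = -1005827/780984 + 171250 = 133742504173/780984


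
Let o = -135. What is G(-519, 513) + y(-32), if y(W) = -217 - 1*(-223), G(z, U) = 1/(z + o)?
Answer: 3923/654 ≈ 5.9985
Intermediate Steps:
G(z, U) = 1/(-135 + z) (G(z, U) = 1/(z - 135) = 1/(-135 + z))
y(W) = 6 (y(W) = -217 + 223 = 6)
G(-519, 513) + y(-32) = 1/(-135 - 519) + 6 = 1/(-654) + 6 = -1/654 + 6 = 3923/654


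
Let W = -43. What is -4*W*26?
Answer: 4472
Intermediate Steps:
-4*W*26 = -4*(-43)*26 = 172*26 = 4472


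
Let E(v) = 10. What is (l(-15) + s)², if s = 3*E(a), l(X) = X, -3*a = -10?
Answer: 225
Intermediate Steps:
a = 10/3 (a = -⅓*(-10) = 10/3 ≈ 3.3333)
s = 30 (s = 3*10 = 30)
(l(-15) + s)² = (-15 + 30)² = 15² = 225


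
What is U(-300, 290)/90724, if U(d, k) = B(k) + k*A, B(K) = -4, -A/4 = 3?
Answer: -871/22681 ≈ -0.038402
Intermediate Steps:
A = -12 (A = -4*3 = -12)
U(d, k) = -4 - 12*k (U(d, k) = -4 + k*(-12) = -4 - 12*k)
U(-300, 290)/90724 = (-4 - 12*290)/90724 = (-4 - 3480)*(1/90724) = -3484*1/90724 = -871/22681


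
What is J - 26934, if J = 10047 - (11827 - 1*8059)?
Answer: -20655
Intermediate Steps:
J = 6279 (J = 10047 - (11827 - 8059) = 10047 - 1*3768 = 10047 - 3768 = 6279)
J - 26934 = 6279 - 26934 = -20655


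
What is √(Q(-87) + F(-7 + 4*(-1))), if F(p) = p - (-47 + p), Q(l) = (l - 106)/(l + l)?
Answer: √1456554/174 ≈ 6.9361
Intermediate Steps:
Q(l) = (-106 + l)/(2*l) (Q(l) = (-106 + l)/((2*l)) = (-106 + l)*(1/(2*l)) = (-106 + l)/(2*l))
F(p) = 47 (F(p) = p + (47 - p) = 47)
√(Q(-87) + F(-7 + 4*(-1))) = √((½)*(-106 - 87)/(-87) + 47) = √((½)*(-1/87)*(-193) + 47) = √(193/174 + 47) = √(8371/174) = √1456554/174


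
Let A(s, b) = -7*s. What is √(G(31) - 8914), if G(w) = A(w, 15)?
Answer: I*√9131 ≈ 95.556*I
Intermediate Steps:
G(w) = -7*w
√(G(31) - 8914) = √(-7*31 - 8914) = √(-217 - 8914) = √(-9131) = I*√9131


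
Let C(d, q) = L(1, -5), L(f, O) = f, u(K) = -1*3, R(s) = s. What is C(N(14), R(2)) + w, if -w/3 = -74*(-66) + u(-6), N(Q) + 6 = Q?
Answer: -14642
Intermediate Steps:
u(K) = -3
N(Q) = -6 + Q
C(d, q) = 1
w = -14643 (w = -3*(-74*(-66) - 3) = -3*(4884 - 3) = -3*4881 = -14643)
C(N(14), R(2)) + w = 1 - 14643 = -14642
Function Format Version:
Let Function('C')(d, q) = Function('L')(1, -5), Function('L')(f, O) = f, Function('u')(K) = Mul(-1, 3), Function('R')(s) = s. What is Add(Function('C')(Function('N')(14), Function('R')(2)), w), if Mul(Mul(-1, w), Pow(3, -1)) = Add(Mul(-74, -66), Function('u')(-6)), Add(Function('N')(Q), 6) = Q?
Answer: -14642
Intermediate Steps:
Function('u')(K) = -3
Function('N')(Q) = Add(-6, Q)
Function('C')(d, q) = 1
w = -14643 (w = Mul(-3, Add(Mul(-74, -66), -3)) = Mul(-3, Add(4884, -3)) = Mul(-3, 4881) = -14643)
Add(Function('C')(Function('N')(14), Function('R')(2)), w) = Add(1, -14643) = -14642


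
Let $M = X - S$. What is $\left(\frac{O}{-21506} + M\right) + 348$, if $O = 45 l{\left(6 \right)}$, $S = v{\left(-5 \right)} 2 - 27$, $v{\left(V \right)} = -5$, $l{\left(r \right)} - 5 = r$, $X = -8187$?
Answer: $- \frac{167790307}{21506} \approx -7802.0$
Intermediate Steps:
$l{\left(r \right)} = 5 + r$
$S = -37$ ($S = \left(-5\right) 2 - 27 = -10 - 27 = -37$)
$O = 495$ ($O = 45 \left(5 + 6\right) = 45 \cdot 11 = 495$)
$M = -8150$ ($M = -8187 - -37 = -8187 + 37 = -8150$)
$\left(\frac{O}{-21506} + M\right) + 348 = \left(\frac{495}{-21506} - 8150\right) + 348 = \left(495 \left(- \frac{1}{21506}\right) - 8150\right) + 348 = \left(- \frac{495}{21506} - 8150\right) + 348 = - \frac{175274395}{21506} + 348 = - \frac{167790307}{21506}$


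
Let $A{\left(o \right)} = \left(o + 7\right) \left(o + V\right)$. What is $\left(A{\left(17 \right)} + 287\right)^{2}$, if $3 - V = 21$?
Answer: $69169$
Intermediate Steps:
$V = -18$ ($V = 3 - 21 = -18$)
$A{\left(o \right)} = \left(-18 + o\right) \left(7 + o\right)$ ($A{\left(o \right)} = \left(o + 7\right) \left(o - 18\right) = \left(7 + o\right) \left(-18 + o\right) = \left(-18 + o\right) \left(7 + o\right)$)
$\left(A{\left(17 \right)} + 287\right)^{2} = \left(\left(-126 + 17^{2} - 187\right) + 287\right)^{2} = \left(\left(-126 + 289 - 187\right) + 287\right)^{2} = \left(-24 + 287\right)^{2} = 263^{2} = 69169$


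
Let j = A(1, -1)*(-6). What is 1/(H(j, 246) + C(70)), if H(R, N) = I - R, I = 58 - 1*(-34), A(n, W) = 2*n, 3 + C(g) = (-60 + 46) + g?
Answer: 1/157 ≈ 0.0063694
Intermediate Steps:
C(g) = -17 + g (C(g) = -3 + ((-60 + 46) + g) = -3 + (-14 + g) = -17 + g)
I = 92 (I = 58 + 34 = 92)
j = -12 (j = (2*1)*(-6) = 2*(-6) = -12)
H(R, N) = 92 - R
1/(H(j, 246) + C(70)) = 1/((92 - 1*(-12)) + (-17 + 70)) = 1/((92 + 12) + 53) = 1/(104 + 53) = 1/157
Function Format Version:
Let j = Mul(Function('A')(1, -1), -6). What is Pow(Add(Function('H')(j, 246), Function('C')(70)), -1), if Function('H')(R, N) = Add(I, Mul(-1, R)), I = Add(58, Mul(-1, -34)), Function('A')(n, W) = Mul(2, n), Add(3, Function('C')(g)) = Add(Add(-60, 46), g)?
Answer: Rational(1, 157) ≈ 0.0063694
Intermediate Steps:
Function('C')(g) = Add(-17, g) (Function('C')(g) = Add(-3, Add(Add(-60, 46), g)) = Add(-3, Add(-14, g)) = Add(-17, g))
I = 92 (I = Add(58, 34) = 92)
j = -12 (j = Mul(Mul(2, 1), -6) = Mul(2, -6) = -12)
Function('H')(R, N) = Add(92, Mul(-1, R))
Pow(Add(Function('H')(j, 246), Function('C')(70)), -1) = Pow(Add(Add(92, Mul(-1, -12)), Add(-17, 70)), -1) = Pow(Add(Add(92, 12), 53), -1) = Pow(Add(104, 53), -1) = Pow(157, -1) = Rational(1, 157)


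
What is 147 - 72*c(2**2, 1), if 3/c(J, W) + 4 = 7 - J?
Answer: 363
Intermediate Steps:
c(J, W) = 3/(3 - J) (c(J, W) = 3/(-4 + (7 - J)) = 3/(3 - J))
147 - 72*c(2**2, 1) = 147 - (-216)/(-3 + 2**2) = 147 - (-216)/(-3 + 4) = 147 - (-216)/1 = 147 - (-216) = 147 - 72*(-3) = 147 + 216 = 363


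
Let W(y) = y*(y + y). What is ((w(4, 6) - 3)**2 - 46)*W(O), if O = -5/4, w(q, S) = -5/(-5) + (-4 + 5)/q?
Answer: -17175/128 ≈ -134.18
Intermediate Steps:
w(q, S) = 1 + 1/q (w(q, S) = -5*(-1/5) + 1/q = 1 + 1/q)
O = -5/4 (O = -5*1/4 = -5/4 ≈ -1.2500)
W(y) = 2*y**2 (W(y) = y*(2*y) = 2*y**2)
((w(4, 6) - 3)**2 - 46)*W(O) = (((1 + 4)/4 - 3)**2 - 46)*(2*(-5/4)**2) = (((1/4)*5 - 3)**2 - 46)*(2*(25/16)) = ((5/4 - 3)**2 - 46)*(25/8) = ((-7/4)**2 - 46)*(25/8) = (49/16 - 46)*(25/8) = -687/16*25/8 = -17175/128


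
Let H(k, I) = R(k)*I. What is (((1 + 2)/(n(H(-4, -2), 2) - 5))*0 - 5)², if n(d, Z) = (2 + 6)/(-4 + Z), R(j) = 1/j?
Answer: 25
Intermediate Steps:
H(k, I) = I/k
n(d, Z) = 8/(-4 + Z)
(((1 + 2)/(n(H(-4, -2), 2) - 5))*0 - 5)² = (((1 + 2)/(8/(-4 + 2) - 5))*0 - 5)² = ((3/(8/(-2) - 5))*0 - 5)² = ((3/(8*(-½) - 5))*0 - 5)² = ((3/(-4 - 5))*0 - 5)² = ((3/(-9))*0 - 5)² = ((3*(-⅑))*0 - 5)² = (-⅓*0 - 5)² = (0 - 5)² = (-5)² = 25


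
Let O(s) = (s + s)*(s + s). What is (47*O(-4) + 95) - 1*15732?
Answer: -12629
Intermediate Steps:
O(s) = 4*s**2 (O(s) = (2*s)*(2*s) = 4*s**2)
(47*O(-4) + 95) - 1*15732 = (47*(4*(-4)**2) + 95) - 1*15732 = (47*(4*16) + 95) - 15732 = (47*64 + 95) - 15732 = (3008 + 95) - 15732 = 3103 - 15732 = -12629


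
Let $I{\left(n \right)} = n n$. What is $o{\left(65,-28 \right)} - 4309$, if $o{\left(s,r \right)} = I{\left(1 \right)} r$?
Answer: $-4337$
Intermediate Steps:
$I{\left(n \right)} = n^{2}$
$o{\left(s,r \right)} = r$ ($o{\left(s,r \right)} = 1^{2} r = 1 r = r$)
$o{\left(65,-28 \right)} - 4309 = -28 - 4309 = -4337$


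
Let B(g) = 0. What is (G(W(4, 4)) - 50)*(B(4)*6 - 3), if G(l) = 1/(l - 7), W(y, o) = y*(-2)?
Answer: 751/5 ≈ 150.20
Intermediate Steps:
W(y, o) = -2*y
G(l) = 1/(-7 + l)
(G(W(4, 4)) - 50)*(B(4)*6 - 3) = (1/(-7 - 2*4) - 50)*(0*6 - 3) = (1/(-7 - 8) - 50)*(0 - 3) = (1/(-15) - 50)*(-3) = (-1/15 - 50)*(-3) = -751/15*(-3) = 751/5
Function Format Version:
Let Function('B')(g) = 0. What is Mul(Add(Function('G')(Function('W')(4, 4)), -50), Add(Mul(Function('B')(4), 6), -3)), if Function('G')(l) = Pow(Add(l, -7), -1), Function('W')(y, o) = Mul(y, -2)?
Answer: Rational(751, 5) ≈ 150.20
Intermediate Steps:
Function('W')(y, o) = Mul(-2, y)
Function('G')(l) = Pow(Add(-7, l), -1)
Mul(Add(Function('G')(Function('W')(4, 4)), -50), Add(Mul(Function('B')(4), 6), -3)) = Mul(Add(Pow(Add(-7, Mul(-2, 4)), -1), -50), Add(Mul(0, 6), -3)) = Mul(Add(Pow(Add(-7, -8), -1), -50), Add(0, -3)) = Mul(Add(Pow(-15, -1), -50), -3) = Mul(Add(Rational(-1, 15), -50), -3) = Mul(Rational(-751, 15), -3) = Rational(751, 5)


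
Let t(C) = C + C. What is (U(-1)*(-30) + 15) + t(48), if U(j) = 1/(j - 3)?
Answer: 237/2 ≈ 118.50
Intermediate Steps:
U(j) = 1/(-3 + j)
t(C) = 2*C
(U(-1)*(-30) + 15) + t(48) = (-30/(-3 - 1) + 15) + 2*48 = (-30/(-4) + 15) + 96 = (-¼*(-30) + 15) + 96 = (15/2 + 15) + 96 = 45/2 + 96 = 237/2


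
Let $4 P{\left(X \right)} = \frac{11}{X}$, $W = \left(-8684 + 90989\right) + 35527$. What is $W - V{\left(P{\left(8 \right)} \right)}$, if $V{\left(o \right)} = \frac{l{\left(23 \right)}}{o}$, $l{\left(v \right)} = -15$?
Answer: $\frac{1296632}{11} \approx 1.1788 \cdot 10^{5}$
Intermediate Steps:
$W = 117832$ ($W = 82305 + 35527 = 117832$)
$P{\left(X \right)} = \frac{11}{4 X}$ ($P{\left(X \right)} = \frac{11 \frac{1}{X}}{4} = \frac{11}{4 X}$)
$V{\left(o \right)} = - \frac{15}{o}$
$W - V{\left(P{\left(8 \right)} \right)} = 117832 - - \frac{15}{\frac{11}{4} \cdot \frac{1}{8}} = 117832 - - \frac{15}{\frac{11}{32}} = 117832 - \left(-15\right) \frac{32}{11} = 117832 - - \frac{480}{11} = 117832 + \frac{480}{11} = \frac{1296632}{11}$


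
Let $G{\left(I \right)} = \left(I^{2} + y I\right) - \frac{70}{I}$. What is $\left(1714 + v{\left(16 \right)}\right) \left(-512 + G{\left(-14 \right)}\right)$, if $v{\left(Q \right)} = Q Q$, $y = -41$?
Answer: $518110$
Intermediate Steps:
$G{\left(I \right)} = I^{2} - \frac{70}{I} - 41 I$ ($G{\left(I \right)} = \left(I^{2} - 41 I\right) - \frac{70}{I} = I^{2} - \frac{70}{I} - 41 I$)
$v{\left(Q \right)} = Q^{2}$
$\left(1714 + v{\left(16 \right)}\right) \left(-512 + G{\left(-14 \right)}\right) = \left(1714 + 16^{2}\right) \left(-512 + \frac{-70 + \left(-14\right)^{2} \left(-41 - 14\right)}{-14}\right) = \left(1714 + 256\right) \left(-512 - \frac{-70 + 196 \left(-55\right)}{14}\right) = 1970 \left(-512 - \frac{-70 - 10780}{14}\right) = 1970 \left(-512 - -775\right) = 1970 \left(-512 + 775\right) = 1970 \cdot 263 = 518110$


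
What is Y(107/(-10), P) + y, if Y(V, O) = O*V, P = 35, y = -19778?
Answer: -40305/2 ≈ -20153.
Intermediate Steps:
Y(107/(-10), P) + y = 35*(107/(-10)) - 19778 = 35*(107*(-⅒)) - 19778 = 35*(-107/10) - 19778 = -749/2 - 19778 = -40305/2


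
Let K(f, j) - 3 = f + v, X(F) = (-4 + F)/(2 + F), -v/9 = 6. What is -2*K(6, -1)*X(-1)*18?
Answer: -8100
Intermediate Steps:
v = -54 (v = -9*6 = -54)
X(F) = (-4 + F)/(2 + F)
K(f, j) = -51 + f (K(f, j) = 3 + (f - 54) = 3 + (-54 + f) = -51 + f)
-2*K(6, -1)*X(-1)*18 = -2*(-51 + 6)*(-4 - 1)/(2 - 1)*18 = -(-90)*-5/1*18 = -(-90)*1*(-5)*18 = -(-90)*(-5)*18 = -2*225*18 = -450*18 = -8100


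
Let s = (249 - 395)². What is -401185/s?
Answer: -401185/21316 ≈ -18.821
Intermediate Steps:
s = 21316 (s = (-146)² = 21316)
-401185/s = -401185/21316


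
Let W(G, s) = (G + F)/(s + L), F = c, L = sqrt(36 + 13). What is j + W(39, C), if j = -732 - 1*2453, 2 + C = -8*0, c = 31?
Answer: -3171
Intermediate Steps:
L = 7 (L = sqrt(49) = 7)
F = 31
C = -2 (C = -2 - 8*0 = -2 + 0 = -2)
W(G, s) = (31 + G)/(7 + s) (W(G, s) = (G + 31)/(s + 7) = (31 + G)/(7 + s))
j = -3185 (j = -732 - 2453 = -3185)
j + W(39, C) = -3185 + (31 + 39)/(7 - 2) = -3185 + 70/5 = -3185 + (1/5)*70 = -3185 + 14 = -3171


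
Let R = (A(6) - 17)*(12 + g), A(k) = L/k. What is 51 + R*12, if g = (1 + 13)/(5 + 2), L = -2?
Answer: -2861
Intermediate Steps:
g = 2 (g = 14/7 = 14*(1/7) = 2)
A(k) = -2/k
R = -728/3 (R = (-2/6 - 17)*(12 + 2) = (-2*1/6 - 17)*14 = (-1/3 - 17)*14 = -52/3*14 = -728/3 ≈ -242.67)
51 + R*12 = 51 - 728/3*12 = 51 - 2912 = -2861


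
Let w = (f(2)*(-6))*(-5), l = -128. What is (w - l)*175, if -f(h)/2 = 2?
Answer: 1400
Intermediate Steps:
f(h) = -4 (f(h) = -2*2 = -4)
w = -120 (w = -4*(-6)*(-5) = 24*(-5) = -120)
(w - l)*175 = (-120 - 1*(-128))*175 = (-120 + 128)*175 = 8*175 = 1400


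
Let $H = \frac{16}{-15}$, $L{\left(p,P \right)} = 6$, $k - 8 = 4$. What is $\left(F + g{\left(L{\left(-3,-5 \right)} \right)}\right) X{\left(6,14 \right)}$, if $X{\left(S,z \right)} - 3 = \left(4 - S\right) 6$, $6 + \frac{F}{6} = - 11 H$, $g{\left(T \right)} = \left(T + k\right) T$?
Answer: $- \frac{6408}{5} \approx -1281.6$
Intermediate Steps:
$k = 12$ ($k = 8 + 4 = 12$)
$H = - \frac{16}{15}$ ($H = 16 \left(- \frac{1}{15}\right) = - \frac{16}{15} \approx -1.0667$)
$g{\left(T \right)} = T \left(12 + T\right)$ ($g{\left(T \right)} = \left(T + 12\right) T = \left(12 + T\right) T = T \left(12 + T\right)$)
$F = \frac{172}{5}$ ($F = -36 + 6 \left(\left(-11\right) \left(- \frac{16}{15}\right)\right) = -36 + 6 \cdot \frac{176}{15} = -36 + \frac{352}{5} = \frac{172}{5} \approx 34.4$)
$X{\left(S,z \right)} = 27 - 6 S$ ($X{\left(S,z \right)} = 3 + \left(4 - S\right) 6 = 3 - \left(-24 + 6 S\right) = 27 - 6 S$)
$\left(F + g{\left(L{\left(-3,-5 \right)} \right)}\right) X{\left(6,14 \right)} = \left(\frac{172}{5} + 6 \left(12 + 6\right)\right) \left(27 - 36\right) = \left(\frac{172}{5} + 6 \cdot 18\right) \left(27 - 36\right) = \left(\frac{172}{5} + 108\right) \left(-9\right) = \frac{712}{5} \left(-9\right) = - \frac{6408}{5}$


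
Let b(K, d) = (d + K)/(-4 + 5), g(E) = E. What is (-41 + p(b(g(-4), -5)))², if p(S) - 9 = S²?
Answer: 2401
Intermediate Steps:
b(K, d) = K + d (b(K, d) = (K + d)/1 = (K + d)*1 = K + d)
p(S) = 9 + S²
(-41 + p(b(g(-4), -5)))² = (-41 + (9 + (-4 - 5)²))² = (-41 + (9 + (-9)²))² = (-41 + (9 + 81))² = (-41 + 90)² = 49² = 2401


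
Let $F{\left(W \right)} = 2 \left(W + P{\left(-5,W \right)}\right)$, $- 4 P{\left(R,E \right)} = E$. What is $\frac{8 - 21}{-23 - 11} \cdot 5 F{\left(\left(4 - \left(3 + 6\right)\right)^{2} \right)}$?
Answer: $\frac{4875}{68} \approx 71.691$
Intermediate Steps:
$P{\left(R,E \right)} = - \frac{E}{4}$
$F{\left(W \right)} = \frac{3 W}{2}$ ($F{\left(W \right)} = 2 \left(W - \frac{W}{4}\right) = 2 \frac{3 W}{4} = \frac{3 W}{2}$)
$\frac{8 - 21}{-23 - 11} \cdot 5 F{\left(\left(4 - \left(3 + 6\right)\right)^{2} \right)} = \frac{8 - 21}{-23 - 11} \cdot 5 \frac{3 \left(4 - \left(3 + 6\right)\right)^{2}}{2} = - \frac{13}{-34} \cdot 5 \frac{3 \left(4 - 9\right)^{2}}{2} = \left(-13\right) \left(- \frac{1}{34}\right) 5 \frac{3 \left(4 - 9\right)^{2}}{2} = \frac{13}{34} \cdot 5 \frac{3 \left(-5\right)^{2}}{2} = \frac{65 \cdot \frac{3}{2} \cdot 25}{34} = \frac{65}{34} \cdot \frac{75}{2} = \frac{4875}{68}$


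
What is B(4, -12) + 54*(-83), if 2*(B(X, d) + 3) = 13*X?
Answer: -4459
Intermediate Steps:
B(X, d) = -3 + 13*X/2 (B(X, d) = -3 + (13*X)/2 = -3 + 13*X/2)
B(4, -12) + 54*(-83) = (-3 + (13/2)*4) + 54*(-83) = (-3 + 26) - 4482 = 23 - 4482 = -4459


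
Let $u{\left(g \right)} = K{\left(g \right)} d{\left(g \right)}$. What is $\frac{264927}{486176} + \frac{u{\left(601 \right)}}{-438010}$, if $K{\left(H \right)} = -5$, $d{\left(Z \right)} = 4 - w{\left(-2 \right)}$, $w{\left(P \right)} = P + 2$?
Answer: $\frac{11605039879}{21294994976} \approx 0.54497$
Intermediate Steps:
$w{\left(P \right)} = 2 + P$
$d{\left(Z \right)} = 4$ ($d{\left(Z \right)} = 4 - \left(2 - 2\right) = 4 - 0 = 4 + 0 = 4$)
$u{\left(g \right)} = -20$ ($u{\left(g \right)} = \left(-5\right) 4 = -20$)
$\frac{264927}{486176} + \frac{u{\left(601 \right)}}{-438010} = \frac{264927}{486176} - \frac{20}{-438010} = 264927 \cdot \frac{1}{486176} - - \frac{2}{43801} = \frac{264927}{486176} + \frac{2}{43801} = \frac{11605039879}{21294994976}$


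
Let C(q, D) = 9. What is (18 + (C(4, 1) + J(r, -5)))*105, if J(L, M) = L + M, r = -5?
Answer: 1785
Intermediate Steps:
(18 + (C(4, 1) + J(r, -5)))*105 = (18 + (9 + (-5 - 5)))*105 = (18 + (9 - 10))*105 = (18 - 1)*105 = 17*105 = 1785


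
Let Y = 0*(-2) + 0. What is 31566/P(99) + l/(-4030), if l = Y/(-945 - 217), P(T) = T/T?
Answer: 31566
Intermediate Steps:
Y = 0 (Y = 0 + 0 = 0)
P(T) = 1
l = 0 (l = 0/(-945 - 217) = 0/(-1162) = -1/1162*0 = 0)
31566/P(99) + l/(-4030) = 31566/1 + 0/(-4030) = 31566*1 + 0*(-1/4030) = 31566 + 0 = 31566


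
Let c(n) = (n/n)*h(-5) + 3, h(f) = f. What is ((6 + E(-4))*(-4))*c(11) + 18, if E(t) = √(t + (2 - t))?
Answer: 66 + 8*√2 ≈ 77.314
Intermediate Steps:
E(t) = √2
c(n) = -2 (c(n) = (n/n)*(-5) + 3 = 1*(-5) + 3 = -5 + 3 = -2)
((6 + E(-4))*(-4))*c(11) + 18 = ((6 + √2)*(-4))*(-2) + 18 = (-24 - 4*√2)*(-2) + 18 = (48 + 8*√2) + 18 = 66 + 8*√2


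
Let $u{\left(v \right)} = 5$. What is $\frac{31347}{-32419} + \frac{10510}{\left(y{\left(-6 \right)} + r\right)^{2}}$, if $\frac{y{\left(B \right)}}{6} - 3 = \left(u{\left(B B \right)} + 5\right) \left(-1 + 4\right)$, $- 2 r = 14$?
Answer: $- \frac{802846217}{1182677539} \approx -0.67884$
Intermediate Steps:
$r = -7$ ($r = \left(- \frac{1}{2}\right) 14 = -7$)
$y{\left(B \right)} = 198$ ($y{\left(B \right)} = 18 + 6 \left(5 + 5\right) \left(-1 + 4\right) = 18 + 6 \cdot 10 \cdot 3 = 18 + 6 \cdot 30 = 18 + 180 = 198$)
$\frac{31347}{-32419} + \frac{10510}{\left(y{\left(-6 \right)} + r\right)^{2}} = \frac{31347}{-32419} + \frac{10510}{\left(198 - 7\right)^{2}} = 31347 \left(- \frac{1}{32419}\right) + \frac{10510}{191^{2}} = - \frac{31347}{32419} + \frac{10510}{36481} = - \frac{802846217}{1182677539}$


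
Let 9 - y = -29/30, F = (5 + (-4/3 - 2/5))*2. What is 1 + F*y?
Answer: 14876/225 ≈ 66.116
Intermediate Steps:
F = 98/15 (F = (5 + (-4*1/3 - 2*1/5))*2 = (5 + (-4/3 - 2/5))*2 = (5 - 26/15)*2 = (49/15)*2 = 98/15 ≈ 6.5333)
y = 299/30 (y = 9 - (-29)/30 = 9 - 1*(-29/30) = 9 + 29/30 = 299/30 ≈ 9.9667)
1 + F*y = 1 + (98/15)*(299/30) = 1 + 14651/225 = 14876/225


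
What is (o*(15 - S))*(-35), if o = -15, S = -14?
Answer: 15225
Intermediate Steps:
(o*(15 - S))*(-35) = -15*(15 - 1*(-14))*(-35) = -15*(15 + 14)*(-35) = -15*29*(-35) = -435*(-35) = 15225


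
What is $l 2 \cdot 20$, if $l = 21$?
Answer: $840$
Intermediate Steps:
$l 2 \cdot 20 = 21 \cdot 2 \cdot 20 = 42 \cdot 20 = 840$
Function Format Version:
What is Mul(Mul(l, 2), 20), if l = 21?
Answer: 840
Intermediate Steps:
Mul(Mul(l, 2), 20) = Mul(Mul(21, 2), 20) = Mul(42, 20) = 840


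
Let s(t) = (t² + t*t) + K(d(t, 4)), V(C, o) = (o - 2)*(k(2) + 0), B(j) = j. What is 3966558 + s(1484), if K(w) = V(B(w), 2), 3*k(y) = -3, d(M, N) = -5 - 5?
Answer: 8371070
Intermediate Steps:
d(M, N) = -10
k(y) = -1 (k(y) = (⅓)*(-3) = -1)
V(C, o) = 2 - o (V(C, o) = (o - 2)*(-1 + 0) = (-2 + o)*(-1) = 2 - o)
K(w) = 0 (K(w) = 2 - 1*2 = 2 - 2 = 0)
s(t) = 2*t² (s(t) = (t² + t*t) + 0 = (t² + t²) + 0 = 2*t² + 0 = 2*t²)
3966558 + s(1484) = 3966558 + 2*1484² = 3966558 + 2*2202256 = 3966558 + 4404512 = 8371070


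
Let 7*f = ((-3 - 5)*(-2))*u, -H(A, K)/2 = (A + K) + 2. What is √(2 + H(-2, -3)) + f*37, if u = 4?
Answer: 2368/7 + 2*√2 ≈ 341.11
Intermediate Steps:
H(A, K) = -4 - 2*A - 2*K (H(A, K) = -2*((A + K) + 2) = -2*(2 + A + K) = -4 - 2*A - 2*K)
f = 64/7 (f = (((-3 - 5)*(-2))*4)/7 = (-8*(-2)*4)/7 = (16*4)/7 = (⅐)*64 = 64/7 ≈ 9.1429)
√(2 + H(-2, -3)) + f*37 = √(2 + (-4 - 2*(-2) - 2*(-3))) + (64/7)*37 = √(2 + (-4 + 4 + 6)) + 2368/7 = √(2 + 6) + 2368/7 = √8 + 2368/7 = 2*√2 + 2368/7 = 2368/7 + 2*√2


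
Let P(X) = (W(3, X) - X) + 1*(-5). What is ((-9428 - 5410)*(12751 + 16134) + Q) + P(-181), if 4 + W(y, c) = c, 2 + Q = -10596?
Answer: -428606237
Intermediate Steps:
Q = -10598 (Q = -2 - 10596 = -10598)
W(y, c) = -4 + c
P(X) = -9 (P(X) = ((-4 + X) - X) + 1*(-5) = -4 - 5 = -9)
((-9428 - 5410)*(12751 + 16134) + Q) + P(-181) = ((-9428 - 5410)*(12751 + 16134) - 10598) - 9 = (-14838*28885 - 10598) - 9 = (-428595630 - 10598) - 9 = -428606228 - 9 = -428606237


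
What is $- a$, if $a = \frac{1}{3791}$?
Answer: $- \frac{1}{3791} \approx -0.00026378$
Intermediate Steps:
$a = \frac{1}{3791} \approx 0.00026378$
$- a = \left(-1\right) \frac{1}{3791} = - \frac{1}{3791}$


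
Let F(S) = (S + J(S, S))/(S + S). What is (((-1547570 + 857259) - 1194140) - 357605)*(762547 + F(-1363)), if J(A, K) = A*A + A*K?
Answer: -1706618275332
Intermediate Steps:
J(A, K) = A² + A*K
F(S) = (S + 2*S²)/(2*S) (F(S) = (S + S*(S + S))/(S + S) = (S + S*(2*S))/((2*S)) = (S + 2*S²)*(1/(2*S)) = (S + 2*S²)/(2*S))
(((-1547570 + 857259) - 1194140) - 357605)*(762547 + F(-1363)) = (((-1547570 + 857259) - 1194140) - 357605)*(762547 + (½ - 1363)) = ((-690311 - 1194140) - 357605)*(762547 - 2725/2) = (-1884451 - 357605)*(1522369/2) = -2242056*1522369/2 = -1706618275332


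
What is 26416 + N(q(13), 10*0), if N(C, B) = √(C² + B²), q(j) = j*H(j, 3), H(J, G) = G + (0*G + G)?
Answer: 26494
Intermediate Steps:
H(J, G) = 2*G (H(J, G) = G + (0 + G) = G + G = 2*G)
q(j) = 6*j (q(j) = j*(2*3) = j*6 = 6*j)
N(C, B) = √(B² + C²)
26416 + N(q(13), 10*0) = 26416 + √((10*0)² + (6*13)²) = 26416 + √(0² + 78²) = 26416 + √(0 + 6084) = 26416 + √6084 = 26416 + 78 = 26494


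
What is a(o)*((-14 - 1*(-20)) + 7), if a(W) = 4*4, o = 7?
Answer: 208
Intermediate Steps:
a(W) = 16
a(o)*((-14 - 1*(-20)) + 7) = 16*((-14 - 1*(-20)) + 7) = 16*((-14 + 20) + 7) = 16*(6 + 7) = 16*13 = 208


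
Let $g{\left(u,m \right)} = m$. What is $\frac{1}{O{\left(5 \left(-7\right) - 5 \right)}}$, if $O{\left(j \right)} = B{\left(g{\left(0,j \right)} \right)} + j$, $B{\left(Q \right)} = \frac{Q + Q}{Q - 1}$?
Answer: $- \frac{41}{1560} \approx -0.026282$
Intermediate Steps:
$B{\left(Q \right)} = \frac{2 Q}{-1 + Q}$
$O{\left(j \right)} = j + \frac{2 j}{-1 + j}$ ($O{\left(j \right)} = \frac{2 j}{-1 + j} + j = j + \frac{2 j}{-1 + j}$)
$\frac{1}{O{\left(5 \left(-7\right) - 5 \right)}} = \frac{1}{\left(5 \left(-7\right) - 5\right) \frac{1}{-1 + \left(5 \left(-7\right) - 5\right)} \left(1 + \left(5 \left(-7\right) - 5\right)\right)} = \frac{1}{\left(-35 - 5\right) \frac{1}{-1 - 40} \left(1 - 40\right)} = \frac{1}{\left(-40\right) \frac{1}{-1 - 40} \left(1 - 40\right)} = \frac{1}{\left(-40\right) \frac{1}{-41} \left(-39\right)} = \frac{1}{\left(-40\right) \left(- \frac{1}{41}\right) \left(-39\right)} = \frac{1}{- \frac{1560}{41}} = - \frac{41}{1560}$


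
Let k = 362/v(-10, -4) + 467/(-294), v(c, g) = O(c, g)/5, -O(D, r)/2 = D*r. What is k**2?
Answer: 810825625/1382976 ≈ 586.29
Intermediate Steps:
O(D, r) = -2*D*r
v(c, g) = -2*c*g/5
k = -28475/1176 (k = 362/((-2/5*(-10)*(-4))) + 467/(-294) = 362/(-16) + 467*(-1/294) = 362*(-1/16) - 467/294 = -181/8 - 467/294 = -28475/1176 ≈ -24.213)
k**2 = (-28475/1176)**2 = 810825625/1382976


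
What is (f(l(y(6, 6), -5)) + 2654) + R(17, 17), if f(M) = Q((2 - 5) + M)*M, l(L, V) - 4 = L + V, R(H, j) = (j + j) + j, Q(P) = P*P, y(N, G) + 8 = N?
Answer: 2597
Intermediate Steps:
y(N, G) = -8 + N
Q(P) = P²
R(H, j) = 3*j (R(H, j) = 2*j + j = 3*j)
l(L, V) = 4 + L + V (l(L, V) = 4 + (L + V) = 4 + L + V)
f(M) = M*(-3 + M)² (f(M) = ((2 - 5) + M)²*M = (-3 + M)²*M = M*(-3 + M)²)
(f(l(y(6, 6), -5)) + 2654) + R(17, 17) = ((4 + (-8 + 6) - 5)*(-3 + (4 + (-8 + 6) - 5))² + 2654) + 3*17 = ((4 - 2 - 5)*(-3 + (4 - 2 - 5))² + 2654) + 51 = (-3*(-3 - 3)² + 2654) + 51 = (-3*(-6)² + 2654) + 51 = (-3*36 + 2654) + 51 = (-108 + 2654) + 51 = 2546 + 51 = 2597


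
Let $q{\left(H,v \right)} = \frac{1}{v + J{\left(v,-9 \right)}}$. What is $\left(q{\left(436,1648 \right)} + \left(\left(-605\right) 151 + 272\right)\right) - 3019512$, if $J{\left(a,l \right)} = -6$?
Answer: $- \frac{5107596989}{1642} \approx -3.1106 \cdot 10^{6}$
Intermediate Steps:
$q{\left(H,v \right)} = \frac{1}{-6 + v}$ ($q{\left(H,v \right)} = \frac{1}{v - 6} = \frac{1}{-6 + v}$)
$\left(q{\left(436,1648 \right)} + \left(\left(-605\right) 151 + 272\right)\right) - 3019512 = \left(\frac{1}{-6 + 1648} + \left(\left(-605\right) 151 + 272\right)\right) - 3019512 = \left(\frac{1}{1642} + \left(-91355 + 272\right)\right) - 3019512 = \left(\frac{1}{1642} - 91083\right) - 3019512 = - \frac{149558285}{1642} - 3019512 = - \frac{5107596989}{1642}$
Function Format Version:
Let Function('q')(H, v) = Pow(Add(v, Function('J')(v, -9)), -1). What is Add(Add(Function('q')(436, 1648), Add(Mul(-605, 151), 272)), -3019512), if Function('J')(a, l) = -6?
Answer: Rational(-5107596989, 1642) ≈ -3.1106e+6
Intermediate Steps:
Function('q')(H, v) = Pow(Add(-6, v), -1) (Function('q')(H, v) = Pow(Add(v, -6), -1) = Pow(Add(-6, v), -1))
Add(Add(Function('q')(436, 1648), Add(Mul(-605, 151), 272)), -3019512) = Add(Add(Pow(Add(-6, 1648), -1), Add(Mul(-605, 151), 272)), -3019512) = Add(Add(Pow(1642, -1), Add(-91355, 272)), -3019512) = Add(Add(Rational(1, 1642), -91083), -3019512) = Add(Rational(-149558285, 1642), -3019512) = Rational(-5107596989, 1642)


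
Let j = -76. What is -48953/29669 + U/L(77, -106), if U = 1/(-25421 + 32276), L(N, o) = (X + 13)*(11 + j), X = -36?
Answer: -501681328756/304054587525 ≈ -1.6500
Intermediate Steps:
L(N, o) = 1495 (L(N, o) = (-36 + 13)*(11 - 76) = -23*(-65) = 1495)
U = 1/6855 ≈ 0.00014588
-48953/29669 + U/L(77, -106) = -48953/29669 + (1/6855)/1495 = -48953*1/29669 + (1/6855)*(1/1495) = -48953/29669 + 1/10248225 = -501681328756/304054587525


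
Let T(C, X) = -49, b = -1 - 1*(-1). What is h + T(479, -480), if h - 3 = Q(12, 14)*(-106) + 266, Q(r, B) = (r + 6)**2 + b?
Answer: -34124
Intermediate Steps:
b = 0 (b = -1 + 1 = 0)
Q(r, B) = (6 + r)**2 (Q(r, B) = (r + 6)**2 + 0 = (6 + r)**2 + 0 = (6 + r)**2)
h = -34075 (h = 3 + ((6 + 12)**2*(-106) + 266) = 3 + (18**2*(-106) + 266) = 3 + (324*(-106) + 266) = 3 + (-34344 + 266) = 3 - 34078 = -34075)
h + T(479, -480) = -34075 - 49 = -34124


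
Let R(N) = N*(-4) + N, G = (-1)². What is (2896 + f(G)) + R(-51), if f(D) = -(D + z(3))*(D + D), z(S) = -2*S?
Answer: 3059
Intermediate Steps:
G = 1
R(N) = -3*N (R(N) = -4*N + N = -3*N)
f(D) = -2*D*(-6 + D) (f(D) = -(D - 2*3)*(D + D) = -(D - 6)*2*D = -(-6 + D)*2*D = -2*D*(-6 + D))
(2896 + f(G)) + R(-51) = (2896 + 2*1*(6 - 1*1)) - 3*(-51) = (2896 + 2*1*(6 - 1)) + 153 = (2896 + 2*1*5) + 153 = (2896 + 10) + 153 = 2906 + 153 = 3059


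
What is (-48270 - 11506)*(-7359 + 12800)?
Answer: -325241216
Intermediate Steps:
(-48270 - 11506)*(-7359 + 12800) = -59776*5441 = -325241216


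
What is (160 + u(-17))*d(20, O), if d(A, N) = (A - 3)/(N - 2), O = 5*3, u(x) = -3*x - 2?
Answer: 3553/13 ≈ 273.31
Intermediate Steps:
u(x) = -2 - 3*x
O = 15
d(A, N) = (-3 + A)/(-2 + N)
(160 + u(-17))*d(20, O) = (160 + (-2 - 3*(-17)))*((-3 + 20)/(-2 + 15)) = (160 + (-2 + 51))*(17/13) = (160 + 49)*((1/13)*17) = 209*(17/13) = 3553/13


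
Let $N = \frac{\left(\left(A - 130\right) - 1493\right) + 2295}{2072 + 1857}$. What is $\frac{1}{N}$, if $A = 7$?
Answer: $\frac{3929}{679} \approx 5.7865$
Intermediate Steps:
$N = \frac{679}{3929}$ ($N = \frac{\left(\left(7 - 130\right) - 1493\right) + 2295}{2072 + 1857} = \frac{\left(\left(7 - 130\right) - 1493\right) + 2295}{3929} = \left(\left(-123 - 1493\right) + 2295\right) \frac{1}{3929} = \left(-1616 + 2295\right) \frac{1}{3929} = 679 \cdot \frac{1}{3929} = \frac{679}{3929} \approx 0.17282$)
$\frac{1}{N} = \frac{1}{\frac{679}{3929}} = \frac{3929}{679}$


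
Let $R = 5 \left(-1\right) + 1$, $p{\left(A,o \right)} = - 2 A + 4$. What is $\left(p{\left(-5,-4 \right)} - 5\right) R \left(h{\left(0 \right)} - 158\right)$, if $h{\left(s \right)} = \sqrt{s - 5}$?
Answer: $5688 - 36 i \sqrt{5} \approx 5688.0 - 80.498 i$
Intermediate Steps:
$p{\left(A,o \right)} = 4 - 2 A$
$R = -4$ ($R = -5 + 1 = -4$)
$h{\left(s \right)} = \sqrt{-5 + s}$
$\left(p{\left(-5,-4 \right)} - 5\right) R \left(h{\left(0 \right)} - 158\right) = \left(\left(4 - -10\right) - 5\right) \left(-4\right) \left(\sqrt{-5 + 0} - 158\right) = \left(\left(4 + 10\right) - 5\right) \left(-4\right) \left(\sqrt{-5} - 158\right) = \left(14 - 5\right) \left(-4\right) \left(i \sqrt{5} - 158\right) = 9 \left(-4\right) \left(-158 + i \sqrt{5}\right) = - 36 \left(-158 + i \sqrt{5}\right) = 5688 - 36 i \sqrt{5}$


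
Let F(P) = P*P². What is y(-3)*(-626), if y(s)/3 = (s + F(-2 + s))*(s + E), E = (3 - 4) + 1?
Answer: -721152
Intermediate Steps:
F(P) = P³
E = 0 (E = -1 + 1 = 0)
y(s) = 3*s*(s + (-2 + s)³) (y(s) = 3*((s + (-2 + s)³)*(s + 0)) = 3*((s + (-2 + s)³)*s) = 3*(s*(s + (-2 + s)³)) = 3*s*(s + (-2 + s)³))
y(-3)*(-626) = (3*(-3)*(-3 + (-2 - 3)³))*(-626) = (3*(-3)*(-3 + (-5)³))*(-626) = (3*(-3)*(-3 - 125))*(-626) = (3*(-3)*(-128))*(-626) = 1152*(-626) = -721152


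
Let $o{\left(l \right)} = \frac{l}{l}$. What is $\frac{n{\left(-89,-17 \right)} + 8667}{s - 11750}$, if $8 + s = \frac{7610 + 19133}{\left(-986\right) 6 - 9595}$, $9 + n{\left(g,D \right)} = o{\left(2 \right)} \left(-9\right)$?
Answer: $- \frac{134154639}{182405081} \approx -0.73548$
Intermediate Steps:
$o{\left(l \right)} = 1$
$n{\left(g,D \right)} = -18$ ($n{\left(g,D \right)} = -9 + 1 \left(-9\right) = -9 - 9 = -18$)
$s = - \frac{150831}{15511}$ ($s = -8 + \frac{7610 + 19133}{\left(-986\right) 6 - 9595} = -8 + \frac{26743}{-5916 - 9595} = -8 + \frac{26743}{-15511} = -8 + 26743 \left(- \frac{1}{15511}\right) = -8 - \frac{26743}{15511} = - \frac{150831}{15511} \approx -9.7241$)
$\frac{n{\left(-89,-17 \right)} + 8667}{s - 11750} = \frac{-18 + 8667}{- \frac{150831}{15511} - 11750} = \frac{8649}{- \frac{182405081}{15511}} = 8649 \left(- \frac{15511}{182405081}\right) = - \frac{134154639}{182405081}$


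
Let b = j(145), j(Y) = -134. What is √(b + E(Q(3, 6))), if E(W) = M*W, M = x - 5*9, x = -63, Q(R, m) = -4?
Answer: √298 ≈ 17.263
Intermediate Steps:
b = -134
M = -108 (M = -63 - 5*9 = -63 - 1*45 = -63 - 45 = -108)
E(W) = -108*W
√(b + E(Q(3, 6))) = √(-134 - 108*(-4)) = √(-134 + 432) = √298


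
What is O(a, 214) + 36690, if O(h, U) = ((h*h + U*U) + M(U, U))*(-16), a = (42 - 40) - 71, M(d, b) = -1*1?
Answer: -772206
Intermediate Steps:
M(d, b) = -1
a = -69 (a = 2 - 71 = -69)
O(h, U) = 16 - 16*U² - 16*h² (O(h, U) = ((h*h + U*U) - 1)*(-16) = ((h² + U²) - 1)*(-16) = ((U² + h²) - 1)*(-16) = (-1 + U² + h²)*(-16) = 16 - 16*U² - 16*h²)
O(a, 214) + 36690 = (16 - 16*214² - 16*(-69)²) + 36690 = (16 - 16*45796 - 16*4761) + 36690 = (16 - 732736 - 76176) + 36690 = -808896 + 36690 = -772206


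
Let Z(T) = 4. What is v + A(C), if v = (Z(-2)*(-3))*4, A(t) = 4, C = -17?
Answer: -44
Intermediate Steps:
v = -48 (v = (4*(-3))*4 = -12*4 = -48)
v + A(C) = -48 + 4 = -44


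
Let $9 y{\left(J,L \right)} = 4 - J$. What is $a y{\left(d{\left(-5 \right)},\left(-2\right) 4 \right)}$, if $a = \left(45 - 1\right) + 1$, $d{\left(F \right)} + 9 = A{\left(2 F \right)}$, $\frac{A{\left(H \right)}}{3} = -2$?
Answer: $95$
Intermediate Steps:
$A{\left(H \right)} = -6$ ($A{\left(H \right)} = 3 \left(-2\right) = -6$)
$d{\left(F \right)} = -15$ ($d{\left(F \right)} = -9 - 6 = -15$)
$y{\left(J,L \right)} = \frac{4}{9} - \frac{J}{9}$ ($y{\left(J,L \right)} = \frac{4 - J}{9} = \frac{4}{9} - \frac{J}{9}$)
$a = 45$ ($a = 44 + 1 = 45$)
$a y{\left(d{\left(-5 \right)},\left(-2\right) 4 \right)} = 45 \left(\frac{4}{9} - - \frac{5}{3}\right) = 45 \left(\frac{4}{9} + \frac{5}{3}\right) = 45 \cdot \frac{19}{9} = 95$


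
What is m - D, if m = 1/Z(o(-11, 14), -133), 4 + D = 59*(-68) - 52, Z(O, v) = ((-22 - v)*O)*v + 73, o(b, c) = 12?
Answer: 720373643/177083 ≈ 4068.0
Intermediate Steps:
Z(O, v) = 73 + O*v*(-22 - v) (Z(O, v) = (O*(-22 - v))*v + 73 = O*v*(-22 - v) + 73 = 73 + O*v*(-22 - v))
D = -4068 (D = -4 + (59*(-68) - 52) = -4 + (-4012 - 52) = -4 - 4064 = -4068)
m = -1/177083 (m = 1/(73 - 1*12*(-133)² - 22*12*(-133)) = 1/(73 - 1*12*17689 + 35112) = 1/(73 - 212268 + 35112) = 1/(-177083) = -1/177083 ≈ -5.6471e-6)
m - D = -1/177083 - 1*(-4068) = -1/177083 + 4068 = 720373643/177083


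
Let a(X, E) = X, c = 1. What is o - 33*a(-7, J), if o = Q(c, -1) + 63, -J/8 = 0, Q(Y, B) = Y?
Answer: 295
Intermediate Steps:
J = 0 (J = -8*0 = 0)
o = 64 (o = 1 + 63 = 64)
o - 33*a(-7, J) = 64 - 33*(-7) = 64 + 231 = 295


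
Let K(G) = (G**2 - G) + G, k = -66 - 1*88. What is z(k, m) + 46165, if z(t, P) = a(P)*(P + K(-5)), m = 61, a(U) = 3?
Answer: 46423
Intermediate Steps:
k = -154 (k = -66 - 88 = -154)
K(G) = G**2
z(t, P) = 75 + 3*P (z(t, P) = 3*(P + (-5)**2) = 3*(P + 25) = 3*(25 + P) = 75 + 3*P)
z(k, m) + 46165 = (75 + 3*61) + 46165 = (75 + 183) + 46165 = 258 + 46165 = 46423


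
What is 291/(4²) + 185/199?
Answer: 60869/3184 ≈ 19.117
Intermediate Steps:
291/(4²) + 185/199 = 291/16 + 185*(1/199) = 291*(1/16) + 185/199 = 291/16 + 185/199 = 60869/3184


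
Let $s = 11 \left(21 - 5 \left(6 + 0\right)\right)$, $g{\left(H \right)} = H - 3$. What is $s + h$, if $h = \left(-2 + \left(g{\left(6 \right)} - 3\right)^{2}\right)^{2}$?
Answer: $-95$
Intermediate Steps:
$g{\left(H \right)} = -3 + H$
$s = -99$ ($s = 11 \left(21 - 30\right) = 11 \left(-9\right) = -99$)
$h = 4$ ($h = \left(-2 + \left(\left(-3 + 6\right) - 3\right)^{2}\right)^{2} = \left(-2 + \left(3 - 3\right)^{2}\right)^{2} = \left(-2 + 0^{2}\right)^{2} = \left(-2 + 0\right)^{2} = \left(-2\right)^{2} = 4$)
$s + h = -99 + 4 = -95$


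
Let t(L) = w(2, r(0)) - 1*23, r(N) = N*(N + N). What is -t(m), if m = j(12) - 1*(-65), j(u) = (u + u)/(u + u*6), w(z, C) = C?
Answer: 23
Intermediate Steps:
r(N) = 2*N**2 (r(N) = N*(2*N) = 2*N**2)
j(u) = 2/7 (j(u) = (2*u)/(u + 6*u) = (2*u)/((7*u)) = (2*u)*(1/(7*u)) = 2/7)
m = 457/7 (m = 2/7 - 1*(-65) = 2/7 + 65 = 457/7 ≈ 65.286)
t(L) = -23 (t(L) = 2*0**2 - 1*23 = 2*0 - 23 = 0 - 23 = -23)
-t(m) = -1*(-23) = 23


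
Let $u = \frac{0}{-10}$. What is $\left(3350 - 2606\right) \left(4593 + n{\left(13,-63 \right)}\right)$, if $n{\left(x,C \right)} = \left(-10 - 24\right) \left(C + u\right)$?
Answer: $5010840$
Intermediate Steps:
$u = 0$ ($u = 0 \left(- \frac{1}{10}\right) = 0$)
$n{\left(x,C \right)} = - 34 C$ ($n{\left(x,C \right)} = \left(-10 - 24\right) \left(C + 0\right) = - 34 C$)
$\left(3350 - 2606\right) \left(4593 + n{\left(13,-63 \right)}\right) = \left(3350 - 2606\right) \left(4593 - -2142\right) = 744 \left(4593 + 2142\right) = 744 \cdot 6735 = 5010840$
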